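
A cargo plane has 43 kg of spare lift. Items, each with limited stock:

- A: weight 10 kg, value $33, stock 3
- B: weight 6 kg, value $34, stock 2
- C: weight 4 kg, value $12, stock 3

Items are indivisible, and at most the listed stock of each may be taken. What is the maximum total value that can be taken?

$167

Best selections within weight 43 and stock limits:
- 3×A + 2×B: weight 42, value 167
- 2×A + 2×B + 2×C: weight 40, value 158
- 2×A + 2×B + 1×C: weight 36, value 146
- 3×A + 1×B + 1×C: weight 40, value 145
Best: $167.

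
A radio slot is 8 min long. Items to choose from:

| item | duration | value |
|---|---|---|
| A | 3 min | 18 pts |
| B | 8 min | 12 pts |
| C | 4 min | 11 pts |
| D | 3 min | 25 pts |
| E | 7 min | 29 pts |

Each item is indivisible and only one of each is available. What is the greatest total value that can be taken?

Check high-value combinations within 8 min:
- A+D: duration 3+3=6, value 18+25=43
- C+D: duration 4+3=7, value 11+25=36
- A+C: duration 3+4=7, value 18+11=29
- E: duration 7, value 29
Best: 43 pts.

43 pts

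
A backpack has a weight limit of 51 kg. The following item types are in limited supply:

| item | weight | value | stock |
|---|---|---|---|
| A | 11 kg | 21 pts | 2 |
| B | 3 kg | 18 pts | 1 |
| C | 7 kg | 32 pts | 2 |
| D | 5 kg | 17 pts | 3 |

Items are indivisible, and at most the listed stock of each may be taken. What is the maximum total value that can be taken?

Best selections within weight 51 and stock limits:
- 2×A + 1×B + 2×C + 2×D: weight 49, value 158
- 2×A + 2×C + 3×D: weight 51, value 157
Best: 158 pts.

158 pts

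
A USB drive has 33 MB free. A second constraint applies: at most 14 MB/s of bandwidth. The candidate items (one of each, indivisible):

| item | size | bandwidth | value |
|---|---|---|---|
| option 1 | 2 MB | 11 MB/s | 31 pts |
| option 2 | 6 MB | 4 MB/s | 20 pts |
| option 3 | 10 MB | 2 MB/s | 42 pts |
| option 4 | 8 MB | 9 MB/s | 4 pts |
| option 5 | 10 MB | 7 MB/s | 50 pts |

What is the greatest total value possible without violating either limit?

112 pts

Feasible sets respecting both limits:
- option 2+option 3+option 5: size 26, bandwidth 13, value 112
- option 3+option 5: size 20, bandwidth 9, value 92
- option 1+option 3: size 12, bandwidth 13, value 73
- option 2+option 5: size 16, bandwidth 11, value 70
Best: 112 pts.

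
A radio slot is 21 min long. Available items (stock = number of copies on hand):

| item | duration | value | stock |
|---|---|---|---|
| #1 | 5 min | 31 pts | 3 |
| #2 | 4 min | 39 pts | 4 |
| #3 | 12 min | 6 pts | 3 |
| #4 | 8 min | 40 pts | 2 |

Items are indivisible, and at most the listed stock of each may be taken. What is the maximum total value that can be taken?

187 pts

Best selections within duration 21 and stock limits:
- 1×#1 + 4×#2: duration 21, value 187
- 3×#2 + 1×#4: duration 20, value 157
- 4×#2: duration 16, value 156
- 1×#1 + 2×#2 + 1×#4: duration 21, value 149
Best: 187 pts.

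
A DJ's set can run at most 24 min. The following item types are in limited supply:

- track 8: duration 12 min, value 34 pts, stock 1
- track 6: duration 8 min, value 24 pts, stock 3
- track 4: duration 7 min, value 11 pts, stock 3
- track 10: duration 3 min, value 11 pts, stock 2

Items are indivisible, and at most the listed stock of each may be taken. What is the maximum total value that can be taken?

Best selections within duration 24 and stock limits:
- 3×track 6: duration 24, value 72
- 2×track 6 + 2×track 10: duration 22, value 70
- 1×track 8 + 1×track 6 + 1×track 10: duration 23, value 69
Best: 72 pts.

72 pts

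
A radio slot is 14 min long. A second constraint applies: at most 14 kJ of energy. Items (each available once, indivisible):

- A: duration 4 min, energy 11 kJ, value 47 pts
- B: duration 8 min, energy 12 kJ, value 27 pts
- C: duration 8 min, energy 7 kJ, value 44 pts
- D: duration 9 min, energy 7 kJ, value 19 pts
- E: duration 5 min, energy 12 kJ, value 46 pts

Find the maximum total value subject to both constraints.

47 pts

Feasible sets respecting both limits:
- A: duration 4, energy 11, value 47
- E: duration 5, energy 12, value 46
- C: duration 8, energy 7, value 44
- B: duration 8, energy 12, value 27
Best: 47 pts.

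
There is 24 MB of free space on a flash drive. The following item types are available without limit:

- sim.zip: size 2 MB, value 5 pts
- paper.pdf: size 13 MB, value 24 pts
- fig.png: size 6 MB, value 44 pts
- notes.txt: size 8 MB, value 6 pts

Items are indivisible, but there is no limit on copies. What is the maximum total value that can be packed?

Best value-per-unit is fig.png at 44/6, and filling with it alone uses size 4×6=24. No mix of the others beats 4×44 = 176.

176 pts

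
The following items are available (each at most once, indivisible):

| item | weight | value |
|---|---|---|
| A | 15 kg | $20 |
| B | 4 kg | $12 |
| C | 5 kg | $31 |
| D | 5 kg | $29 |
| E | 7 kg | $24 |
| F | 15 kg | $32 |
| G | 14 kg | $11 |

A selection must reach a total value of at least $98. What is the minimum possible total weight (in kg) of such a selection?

29

Subsets with value ≥ 98, sorted by total weight:
- B+C+D+F: weight 29, value 104
- B+C+E+F: weight 31, value 99
- C+D+E+F: weight 32, value 116
Minimum weight: 29 kg.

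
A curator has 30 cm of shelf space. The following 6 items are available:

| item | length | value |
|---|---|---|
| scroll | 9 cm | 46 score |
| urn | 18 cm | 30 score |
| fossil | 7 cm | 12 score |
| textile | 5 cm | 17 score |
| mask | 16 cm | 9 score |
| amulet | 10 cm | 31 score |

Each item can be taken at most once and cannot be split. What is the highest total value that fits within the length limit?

94 score

Check high-value combinations within 30 cm:
- scroll+textile+amulet: length 9+5+10=24, value 46+17+31=94
- scroll+fossil+amulet: length 9+7+10=26, value 46+12+31=89
- scroll+amulet: length 9+10=19, value 46+31=77
- scroll+urn: length 9+18=27, value 46+30=76
- scroll+fossil+textile: length 9+7+5=21, value 46+12+17=75
Best: 94 score.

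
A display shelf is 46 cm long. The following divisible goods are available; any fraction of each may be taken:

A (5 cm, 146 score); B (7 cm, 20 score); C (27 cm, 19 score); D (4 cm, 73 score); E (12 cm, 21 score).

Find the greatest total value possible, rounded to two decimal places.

Take in order of value per unit:
- A (146/5 per unit): all 5 → value 146, running total 146.00
- D (73/4 per unit): all 4 → value 73, running total 219.00
- B (20/7 per unit): all 7 → value 20, running total 239.00
- E (21/12 per unit): all 12 → value 21, running total 260.00
- C (19/27 per unit): 18 of 27 → value 18×19/27 = 12.6667, running total 272.67
Total 272.67.

272.67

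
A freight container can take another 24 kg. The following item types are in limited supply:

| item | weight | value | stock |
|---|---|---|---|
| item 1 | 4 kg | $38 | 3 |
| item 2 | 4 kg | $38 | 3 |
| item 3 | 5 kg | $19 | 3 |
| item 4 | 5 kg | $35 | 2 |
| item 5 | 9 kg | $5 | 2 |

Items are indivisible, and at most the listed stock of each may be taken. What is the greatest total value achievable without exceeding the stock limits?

$228

Top feasible selections:
- 3×item 1 + 3×item 2: weight 24, value 228
- 2×item 1 + 3×item 2: weight 20, value 190
Best: $228.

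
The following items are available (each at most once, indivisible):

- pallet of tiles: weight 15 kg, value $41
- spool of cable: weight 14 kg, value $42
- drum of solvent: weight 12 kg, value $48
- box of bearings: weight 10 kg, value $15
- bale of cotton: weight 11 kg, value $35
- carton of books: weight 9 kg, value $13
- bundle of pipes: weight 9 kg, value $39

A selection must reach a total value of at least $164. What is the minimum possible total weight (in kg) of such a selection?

Subsets with value ≥ 164, sorted by total weight:
- spool of cable+drum of solvent+bale of cotton+bundle of pipes: weight 46, value 164
- pallet of tiles+spool of cable+drum of solvent+bundle of pipes: weight 50, value 170
- pallet of tiles+spool of cable+drum of solvent+bale of cotton: weight 52, value 166
Minimum weight: 46 kg.

46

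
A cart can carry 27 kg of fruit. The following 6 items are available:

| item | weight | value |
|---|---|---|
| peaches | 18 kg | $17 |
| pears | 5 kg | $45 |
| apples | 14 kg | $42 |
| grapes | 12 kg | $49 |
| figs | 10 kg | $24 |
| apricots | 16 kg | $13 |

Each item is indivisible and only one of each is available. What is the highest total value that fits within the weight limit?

Check high-value combinations within 27 kg:
- pears+grapes+figs: weight 5+12+10=27, value 45+49+24=118
- pears+grapes: weight 5+12=17, value 45+49=94
- apples+grapes: weight 14+12=26, value 42+49=91
- pears+apples: weight 5+14=19, value 45+42=87
Best: $118.

$118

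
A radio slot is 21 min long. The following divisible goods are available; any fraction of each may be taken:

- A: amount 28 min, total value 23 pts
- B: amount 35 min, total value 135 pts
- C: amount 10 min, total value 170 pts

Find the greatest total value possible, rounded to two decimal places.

212.43

Take in order of value per unit:
- C (170/10 per unit): all 10 → value 170, running total 170.00
- B (135/35 per unit): 11 of 35 → value 11×135/35 = 42.4286, running total 212.43
Total 212.43.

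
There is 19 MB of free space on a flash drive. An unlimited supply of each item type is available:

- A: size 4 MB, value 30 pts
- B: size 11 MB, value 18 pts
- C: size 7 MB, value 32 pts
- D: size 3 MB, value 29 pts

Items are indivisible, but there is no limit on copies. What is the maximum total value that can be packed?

175 pts

Best value-per-unit is D at 29/3; filling with it alone gives 6×29 = 174.
Optimal mix: 1×A + 5×D → size 19, value 175.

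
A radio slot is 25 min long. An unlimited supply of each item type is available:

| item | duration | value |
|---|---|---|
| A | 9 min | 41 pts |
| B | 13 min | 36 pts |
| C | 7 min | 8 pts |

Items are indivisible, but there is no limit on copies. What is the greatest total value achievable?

90 pts

Best value-per-unit is A at 41/9; filling with it alone gives 2×41 = 82.
Optimal mix: 2×A + 1×C → duration 25, value 90.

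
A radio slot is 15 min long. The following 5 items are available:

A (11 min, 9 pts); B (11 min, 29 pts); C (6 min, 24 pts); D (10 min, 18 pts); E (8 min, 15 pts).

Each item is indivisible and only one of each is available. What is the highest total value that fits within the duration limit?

39 pts

Check high-value combinations within 15 min:
- C+E: duration 6+8=14, value 24+15=39
- B: duration 11, value 29
- C: duration 6, value 24
- D: duration 10, value 18
- E: duration 8, value 15
Best: 39 pts.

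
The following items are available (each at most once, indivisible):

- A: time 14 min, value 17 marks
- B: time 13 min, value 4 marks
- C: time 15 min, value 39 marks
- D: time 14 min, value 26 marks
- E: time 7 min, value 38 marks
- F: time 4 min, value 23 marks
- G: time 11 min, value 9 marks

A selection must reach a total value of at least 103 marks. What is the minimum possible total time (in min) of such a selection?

Subsets with value ≥ 103, sorted by total time:
- C+D+E: time 36, value 103
- C+E+F+G: time 37, value 109
- B+C+E+F: time 39, value 104
- A+D+E+F: time 39, value 104
Minimum time: 36 min.

36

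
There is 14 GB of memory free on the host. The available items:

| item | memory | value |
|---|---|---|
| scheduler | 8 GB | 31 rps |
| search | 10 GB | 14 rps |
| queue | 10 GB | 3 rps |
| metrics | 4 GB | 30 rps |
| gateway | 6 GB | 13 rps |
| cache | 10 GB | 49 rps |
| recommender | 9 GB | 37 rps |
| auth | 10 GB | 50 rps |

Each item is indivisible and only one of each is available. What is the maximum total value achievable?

80 rps

Check high-value combinations within 14 GB:
- metrics+auth: memory 4+10=14, value 30+50=80
- metrics+cache: memory 4+10=14, value 30+49=79
- metrics+recommender: memory 4+9=13, value 30+37=67
Best: 80 rps.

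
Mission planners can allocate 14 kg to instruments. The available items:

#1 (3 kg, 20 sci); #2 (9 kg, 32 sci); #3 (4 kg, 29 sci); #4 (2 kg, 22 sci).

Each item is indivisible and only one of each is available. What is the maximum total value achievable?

Check high-value combinations within 14 kg:
- #1+#2+#4: mass 3+9+2=14, value 20+32+22=74
- #1+#3+#4: mass 3+4+2=9, value 20+29+22=71
- #2+#3: mass 9+4=13, value 32+29=61
- #2+#4: mass 9+2=11, value 32+22=54
Best: 74 sci.

74 sci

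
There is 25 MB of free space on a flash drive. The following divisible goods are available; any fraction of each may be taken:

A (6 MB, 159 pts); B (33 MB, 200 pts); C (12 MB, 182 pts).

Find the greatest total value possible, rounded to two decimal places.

Take in order of value per unit:
- A (159/6 per unit): all 6 → value 159, running total 159.00
- C (182/12 per unit): all 12 → value 182, running total 341.00
- B (200/33 per unit): 7 of 33 → value 7×200/33 = 42.4242, running total 383.42
Total 383.42.

383.42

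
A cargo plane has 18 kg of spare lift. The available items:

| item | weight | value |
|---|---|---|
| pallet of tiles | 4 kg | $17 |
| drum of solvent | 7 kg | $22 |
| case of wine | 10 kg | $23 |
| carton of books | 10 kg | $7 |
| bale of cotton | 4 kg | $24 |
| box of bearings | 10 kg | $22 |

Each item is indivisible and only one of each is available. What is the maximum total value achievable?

This is a 0/1 knapsack; check combinations near the capacity.
- pallet of tiles+case of wine+bale of cotton: weight 4+10+4=18, value 17+23+24=64
- pallet of tiles+drum of solvent+bale of cotton: weight 4+7+4=15, value 17+22+24=63
- pallet of tiles+bale of cotton+box of bearings: weight 4+4+10=18, value 17+24+22=63
- pallet of tiles+carton of books+bale of cotton: weight 4+10+4=18, value 17+7+24=48
Best: $64.

$64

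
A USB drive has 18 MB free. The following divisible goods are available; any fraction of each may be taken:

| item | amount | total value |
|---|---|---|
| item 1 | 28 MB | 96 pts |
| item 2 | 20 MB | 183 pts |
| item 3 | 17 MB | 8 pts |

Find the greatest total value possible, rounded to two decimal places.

164.70

Take in order of value per unit:
- item 2 (183/20 per unit): 18 of 20 → value 18×183/20 = 164.7000, running total 164.70
Total 164.70.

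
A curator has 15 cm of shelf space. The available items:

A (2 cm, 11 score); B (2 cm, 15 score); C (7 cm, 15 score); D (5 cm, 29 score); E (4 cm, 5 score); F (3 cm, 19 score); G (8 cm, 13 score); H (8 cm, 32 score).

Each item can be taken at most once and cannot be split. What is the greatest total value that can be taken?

77 score

Check high-value combinations within 15 cm:
- A+B+F+H: length 2+2+3+8=15, value 11+15+19+32=77
- B+D+H: length 2+5+8=15, value 15+29+32=76
- A+B+D+F: length 2+2+5+3=12, value 11+15+29+19=74
Best: 77 score.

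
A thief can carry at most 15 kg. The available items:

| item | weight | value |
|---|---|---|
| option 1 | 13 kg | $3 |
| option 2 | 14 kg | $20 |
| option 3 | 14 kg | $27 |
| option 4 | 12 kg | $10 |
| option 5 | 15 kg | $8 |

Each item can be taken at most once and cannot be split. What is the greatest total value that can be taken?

Check high-value combinations within 15 kg:
- option 3: weight 14, value 27
- option 2: weight 14, value 20
- option 4: weight 12, value 10
Best: $27.

$27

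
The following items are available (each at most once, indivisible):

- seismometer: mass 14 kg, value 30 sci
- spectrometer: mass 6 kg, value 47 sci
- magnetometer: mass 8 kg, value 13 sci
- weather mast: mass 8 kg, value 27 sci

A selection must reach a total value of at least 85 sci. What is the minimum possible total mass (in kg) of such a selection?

Subsets with value ≥ 85, sorted by total mass:
- spectrometer+magnetometer+weather mast: mass 22, value 87
- seismometer+spectrometer+weather mast: mass 28, value 104
- seismometer+spectrometer+magnetometer: mass 28, value 90
Minimum mass: 22 kg.

22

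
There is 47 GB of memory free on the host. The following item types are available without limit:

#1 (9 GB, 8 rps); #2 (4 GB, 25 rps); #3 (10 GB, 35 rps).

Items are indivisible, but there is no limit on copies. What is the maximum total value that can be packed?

275 rps

Best value-per-unit is #2 at 25/4, and filling with it alone uses memory 11×4=44. No mix of the others beats 11×25 = 275.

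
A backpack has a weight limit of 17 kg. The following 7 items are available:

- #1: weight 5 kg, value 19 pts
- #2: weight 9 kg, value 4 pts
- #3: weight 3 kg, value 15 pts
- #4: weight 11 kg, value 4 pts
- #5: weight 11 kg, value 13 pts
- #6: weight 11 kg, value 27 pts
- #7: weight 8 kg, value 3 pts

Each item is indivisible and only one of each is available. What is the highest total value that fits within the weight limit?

46 pts

Check high-value combinations within 17 kg:
- #1+#6: weight 5+11=16, value 19+27=46
- #3+#6: weight 3+11=14, value 15+27=42
- #1+#2+#3: weight 5+9+3=17, value 19+4+15=38
- #1+#3+#7: weight 5+3+8=16, value 19+15+3=37
- #1+#3: weight 5+3=8, value 19+15=34
Best: 46 pts.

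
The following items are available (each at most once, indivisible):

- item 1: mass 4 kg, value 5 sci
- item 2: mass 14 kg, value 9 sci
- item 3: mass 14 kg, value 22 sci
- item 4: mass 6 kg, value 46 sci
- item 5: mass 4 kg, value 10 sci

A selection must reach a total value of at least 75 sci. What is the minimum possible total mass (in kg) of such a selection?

Subsets with value ≥ 75, sorted by total mass:
- item 3+item 4+item 5: mass 24, value 78
- item 1+item 3+item 4+item 5: mass 28, value 83
- item 2+item 3+item 4: mass 34, value 77
- item 2+item 3+item 4+item 5: mass 38, value 87
Minimum mass: 24 kg.

24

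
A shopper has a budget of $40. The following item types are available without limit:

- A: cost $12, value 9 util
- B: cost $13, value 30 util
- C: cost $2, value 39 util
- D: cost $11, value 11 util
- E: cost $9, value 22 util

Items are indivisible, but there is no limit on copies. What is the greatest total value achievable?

Best value-per-unit is C at 39/2, and filling with it alone uses cost 20×2=40. No mix of the others beats 20×39 = 780.

780 util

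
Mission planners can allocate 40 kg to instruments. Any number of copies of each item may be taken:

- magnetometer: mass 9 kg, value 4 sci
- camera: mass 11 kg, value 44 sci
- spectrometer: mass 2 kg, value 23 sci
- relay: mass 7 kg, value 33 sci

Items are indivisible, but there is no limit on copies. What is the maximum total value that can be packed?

460 sci

Best value-per-unit is spectrometer at 23/2, and filling with it alone uses mass 20×2=40. No mix of the others beats 20×23 = 460.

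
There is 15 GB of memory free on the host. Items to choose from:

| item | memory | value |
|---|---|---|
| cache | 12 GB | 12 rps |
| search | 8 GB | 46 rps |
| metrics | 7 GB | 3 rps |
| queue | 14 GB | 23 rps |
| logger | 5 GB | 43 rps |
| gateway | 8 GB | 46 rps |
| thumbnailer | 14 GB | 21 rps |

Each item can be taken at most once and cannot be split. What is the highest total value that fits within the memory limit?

Check high-value combinations within 15 GB:
- search+logger: memory 8+5=13, value 46+43=89
- logger+gateway: memory 5+8=13, value 43+46=89
- search+metrics: memory 8+7=15, value 46+3=49
- metrics+gateway: memory 7+8=15, value 3+46=49
Best: 89 rps.

89 rps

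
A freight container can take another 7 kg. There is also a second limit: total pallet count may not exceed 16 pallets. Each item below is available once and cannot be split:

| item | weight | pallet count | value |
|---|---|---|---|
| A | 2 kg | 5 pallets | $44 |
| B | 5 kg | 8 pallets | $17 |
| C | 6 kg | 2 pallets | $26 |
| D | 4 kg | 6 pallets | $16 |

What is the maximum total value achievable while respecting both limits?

Feasible sets respecting both limits:
- A+B: weight 7, pallet count 13, value 61
- A+D: weight 6, pallet count 11, value 60
- A: weight 2, pallet count 5, value 44
Best: $61.

$61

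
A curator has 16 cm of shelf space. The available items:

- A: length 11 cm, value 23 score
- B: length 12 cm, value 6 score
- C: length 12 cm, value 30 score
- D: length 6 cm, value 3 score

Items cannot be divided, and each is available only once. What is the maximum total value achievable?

Check high-value combinations within 16 cm:
- C: length 12, value 30
- A: length 11, value 23
- B: length 12, value 6
- D: length 6, value 3
Best: 30 score.

30 score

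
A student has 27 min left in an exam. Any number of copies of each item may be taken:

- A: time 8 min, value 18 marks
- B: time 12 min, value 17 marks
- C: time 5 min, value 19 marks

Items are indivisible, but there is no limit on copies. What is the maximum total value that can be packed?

Best value-per-unit is C at 19/5, and filling with it alone uses time 5×5=25. No mix of the others beats 5×19 = 95.

95 marks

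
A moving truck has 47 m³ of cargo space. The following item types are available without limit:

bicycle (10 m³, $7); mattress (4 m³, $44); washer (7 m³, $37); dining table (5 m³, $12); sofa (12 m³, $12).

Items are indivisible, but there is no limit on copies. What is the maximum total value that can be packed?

$484

Best value-per-unit is mattress at 44/4, and filling with it alone uses volume 11×4=44. No mix of the others beats 11×44 = 484.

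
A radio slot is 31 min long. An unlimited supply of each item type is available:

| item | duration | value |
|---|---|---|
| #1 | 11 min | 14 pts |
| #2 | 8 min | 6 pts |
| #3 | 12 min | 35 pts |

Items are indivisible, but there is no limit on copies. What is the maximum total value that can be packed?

Best value-per-unit is #3 at 35/12, and filling with it alone uses duration 2×12=24. No mix of the others beats 2×35 = 70.

70 pts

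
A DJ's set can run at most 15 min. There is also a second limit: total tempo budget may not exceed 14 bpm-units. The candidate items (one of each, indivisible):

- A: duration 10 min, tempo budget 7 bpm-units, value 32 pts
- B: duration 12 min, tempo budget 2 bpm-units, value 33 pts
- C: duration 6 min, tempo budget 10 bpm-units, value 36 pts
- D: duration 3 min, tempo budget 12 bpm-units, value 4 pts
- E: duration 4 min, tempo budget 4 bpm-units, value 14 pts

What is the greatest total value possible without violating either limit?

Feasible sets respecting both limits:
- C+E: duration 10, tempo budget 14, value 50
- A+E: duration 14, tempo budget 11, value 46
- B+D: duration 15, tempo budget 14, value 37
- C: duration 6, tempo budget 10, value 36
Best: 50 pts.

50 pts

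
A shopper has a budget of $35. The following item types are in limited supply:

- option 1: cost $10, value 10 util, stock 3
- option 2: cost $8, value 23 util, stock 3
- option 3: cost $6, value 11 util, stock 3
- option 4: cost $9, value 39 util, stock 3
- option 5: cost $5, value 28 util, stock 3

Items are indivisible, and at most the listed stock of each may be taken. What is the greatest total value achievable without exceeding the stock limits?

162 util

Best selections within cost 35 and stock limits:
- 2×option 4 + 3×option 5: cost 33, value 162
- 1×option 2 + 1×option 4 + 3×option 5: cost 32, value 146
Best: 162 util.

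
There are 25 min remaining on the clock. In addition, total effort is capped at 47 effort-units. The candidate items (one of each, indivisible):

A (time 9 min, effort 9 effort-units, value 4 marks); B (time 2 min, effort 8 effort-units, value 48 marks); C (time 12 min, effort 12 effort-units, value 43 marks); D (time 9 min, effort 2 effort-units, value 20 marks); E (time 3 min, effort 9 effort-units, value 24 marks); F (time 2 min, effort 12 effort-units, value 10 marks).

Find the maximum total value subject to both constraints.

Feasible sets respecting both limits:
- B+C+E+F: time 19, effort 41, value 125
- B+C+D+F: time 25, effort 34, value 121
- B+C+E: time 17, effort 29, value 115
Best: 125 marks.

125 marks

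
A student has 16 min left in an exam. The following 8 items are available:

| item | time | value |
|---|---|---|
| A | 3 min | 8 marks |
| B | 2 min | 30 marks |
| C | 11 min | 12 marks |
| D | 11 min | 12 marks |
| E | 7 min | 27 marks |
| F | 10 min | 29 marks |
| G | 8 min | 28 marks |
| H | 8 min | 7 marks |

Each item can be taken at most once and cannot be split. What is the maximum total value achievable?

This is a 0/1 knapsack; check combinations near the capacity.
- A+B+F: time 3+2+10=15, value 8+30+29=67
- A+B+G: time 3+2+8=13, value 8+30+28=66
- A+B+E: time 3+2+7=12, value 8+30+27=65
Best: 67 marks.

67 marks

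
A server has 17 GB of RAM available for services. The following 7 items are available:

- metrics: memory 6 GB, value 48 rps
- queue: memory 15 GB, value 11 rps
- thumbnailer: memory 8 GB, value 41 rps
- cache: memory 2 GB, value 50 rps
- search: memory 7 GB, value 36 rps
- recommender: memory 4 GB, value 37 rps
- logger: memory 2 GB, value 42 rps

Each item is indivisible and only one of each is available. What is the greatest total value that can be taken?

Check high-value combinations within 17 GB:
- metrics+cache+recommender+logger: memory 6+2+4+2=14, value 48+50+37+42=177
- metrics+cache+search+logger: memory 6+2+7+2=17, value 48+50+36+42=176
- thumbnailer+cache+recommender+logger: memory 8+2+4+2=16, value 41+50+37+42=170
Best: 177 rps.

177 rps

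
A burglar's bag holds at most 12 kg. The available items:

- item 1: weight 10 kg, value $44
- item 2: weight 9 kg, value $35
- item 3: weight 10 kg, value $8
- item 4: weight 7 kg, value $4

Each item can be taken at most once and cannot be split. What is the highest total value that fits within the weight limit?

$44

This is a 0/1 knapsack; check combinations near the capacity.
- item 1: weight 10, value 44
- item 2: weight 9, value 35
- item 3: weight 10, value 8
- item 4: weight 7, value 4
Best: $44.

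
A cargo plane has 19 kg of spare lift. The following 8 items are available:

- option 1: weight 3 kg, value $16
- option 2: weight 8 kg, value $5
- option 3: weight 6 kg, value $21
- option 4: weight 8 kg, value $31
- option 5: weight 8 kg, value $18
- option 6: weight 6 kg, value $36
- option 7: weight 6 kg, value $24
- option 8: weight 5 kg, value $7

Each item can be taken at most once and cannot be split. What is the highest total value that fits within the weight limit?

Check high-value combinations within 19 kg:
- option 1+option 4+option 6: weight 3+8+6=17, value 16+31+36=83
- option 3+option 6+option 7: weight 6+6+6=18, value 21+36+24=81
- option 1+option 6+option 7: weight 3+6+6=15, value 16+36+24=76
- option 4+option 6+option 8: weight 8+6+5=19, value 31+36+7=74
- option 1+option 3+option 6: weight 3+6+6=15, value 16+21+36=73
Best: $83.

$83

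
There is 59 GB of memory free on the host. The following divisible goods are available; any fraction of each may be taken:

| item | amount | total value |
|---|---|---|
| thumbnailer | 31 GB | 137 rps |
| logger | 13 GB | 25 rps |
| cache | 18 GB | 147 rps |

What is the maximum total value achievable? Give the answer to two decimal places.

Take in order of value per unit:
- cache (147/18 per unit): all 18 → value 147, running total 147.00
- thumbnailer (137/31 per unit): all 31 → value 137, running total 284.00
- logger (25/13 per unit): 10 of 13 → value 10×25/13 = 19.2308, running total 303.23
Total 303.23.

303.23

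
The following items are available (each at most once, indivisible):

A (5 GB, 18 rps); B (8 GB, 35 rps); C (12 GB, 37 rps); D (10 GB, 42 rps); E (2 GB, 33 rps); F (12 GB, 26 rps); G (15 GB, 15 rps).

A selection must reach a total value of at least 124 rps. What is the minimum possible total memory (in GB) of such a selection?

25

Subsets with value ≥ 124, sorted by total memory:
- A+B+D+E: memory 25, value 128
- A+C+D+E: memory 29, value 130
- B+C+D+E: memory 32, value 147
Minimum memory: 25 GB.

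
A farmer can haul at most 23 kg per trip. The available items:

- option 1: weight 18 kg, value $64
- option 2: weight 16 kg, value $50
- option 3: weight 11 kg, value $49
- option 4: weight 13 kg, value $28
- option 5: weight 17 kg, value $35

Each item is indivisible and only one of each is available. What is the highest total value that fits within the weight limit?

Check high-value combinations within 23 kg:
- option 1: weight 18, value 64
- option 2: weight 16, value 50
- option 3: weight 11, value 49
- option 5: weight 17, value 35
Best: $64.

$64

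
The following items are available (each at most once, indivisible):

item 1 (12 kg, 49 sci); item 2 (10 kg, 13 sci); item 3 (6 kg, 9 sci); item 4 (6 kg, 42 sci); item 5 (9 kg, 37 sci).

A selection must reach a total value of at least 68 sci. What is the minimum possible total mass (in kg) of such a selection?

Subsets with value ≥ 68, sorted by total mass:
- item 4+item 5: mass 15, value 79
- item 1+item 4: mass 18, value 91
- item 3+item 4+item 5: mass 21, value 88
- item 1+item 5: mass 21, value 86
Minimum mass: 15 kg.

15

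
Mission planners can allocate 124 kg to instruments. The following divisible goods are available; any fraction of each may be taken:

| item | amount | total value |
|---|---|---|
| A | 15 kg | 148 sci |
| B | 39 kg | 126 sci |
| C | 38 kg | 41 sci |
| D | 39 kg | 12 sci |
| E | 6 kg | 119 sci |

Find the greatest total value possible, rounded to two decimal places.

Take in order of value per unit:
- E (119/6 per unit): all 6 → value 119, running total 119.00
- A (148/15 per unit): all 15 → value 148, running total 267.00
- B (126/39 per unit): all 39 → value 126, running total 393.00
- C (41/38 per unit): all 38 → value 41, running total 434.00
- D (12/39 per unit): 26 of 39 → value 26×12/39 = 8.0000, running total 442.00
Total 442.00.

442.00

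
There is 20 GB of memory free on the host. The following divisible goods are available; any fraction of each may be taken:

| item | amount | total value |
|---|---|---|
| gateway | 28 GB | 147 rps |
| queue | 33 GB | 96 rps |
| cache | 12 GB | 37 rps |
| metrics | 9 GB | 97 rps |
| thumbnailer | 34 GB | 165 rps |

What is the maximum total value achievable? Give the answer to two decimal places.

Take in order of value per unit:
- metrics (97/9 per unit): all 9 → value 97, running total 97.00
- gateway (147/28 per unit): 11 of 28 → value 11×147/28 = 57.7500, running total 154.75
Total 154.75.

154.75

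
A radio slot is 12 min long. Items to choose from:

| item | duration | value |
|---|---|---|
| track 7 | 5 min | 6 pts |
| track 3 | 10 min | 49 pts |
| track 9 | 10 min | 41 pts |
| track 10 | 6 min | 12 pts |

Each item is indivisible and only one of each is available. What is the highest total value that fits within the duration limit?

Check high-value combinations within 12 min:
- track 3: duration 10, value 49
- track 9: duration 10, value 41
- track 7+track 10: duration 5+6=11, value 6+12=18
- track 10: duration 6, value 12
- track 7: duration 5, value 6
Best: 49 pts.

49 pts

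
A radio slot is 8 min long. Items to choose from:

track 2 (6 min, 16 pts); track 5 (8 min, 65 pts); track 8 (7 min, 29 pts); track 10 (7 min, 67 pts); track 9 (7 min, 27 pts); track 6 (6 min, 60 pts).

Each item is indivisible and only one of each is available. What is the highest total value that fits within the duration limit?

Check high-value combinations within 8 min:
- track 10: duration 7, value 67
- track 5: duration 8, value 65
- track 6: duration 6, value 60
Best: 67 pts.

67 pts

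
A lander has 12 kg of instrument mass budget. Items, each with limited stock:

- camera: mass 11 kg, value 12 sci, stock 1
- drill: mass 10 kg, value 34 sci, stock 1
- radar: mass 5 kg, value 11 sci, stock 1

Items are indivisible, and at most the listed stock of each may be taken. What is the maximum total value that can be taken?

Best selections within mass 12 and stock limits:
- 1×drill: mass 10, value 34
- 1×camera: mass 11, value 12
- 1×radar: mass 5, value 11
Best: 34 sci.

34 sci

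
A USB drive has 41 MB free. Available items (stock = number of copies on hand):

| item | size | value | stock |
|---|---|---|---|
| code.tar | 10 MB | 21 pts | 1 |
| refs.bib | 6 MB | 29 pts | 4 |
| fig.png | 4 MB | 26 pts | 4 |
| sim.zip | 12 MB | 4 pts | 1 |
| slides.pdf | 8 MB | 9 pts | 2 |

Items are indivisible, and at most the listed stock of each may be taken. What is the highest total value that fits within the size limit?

220 pts

Top feasible selections:
- 4×refs.bib + 4×fig.png: size 40, value 220
- 4×refs.bib + 3×fig.png: size 36, value 194
- 3×refs.bib + 4×fig.png: size 34, value 191
Best: 220 pts.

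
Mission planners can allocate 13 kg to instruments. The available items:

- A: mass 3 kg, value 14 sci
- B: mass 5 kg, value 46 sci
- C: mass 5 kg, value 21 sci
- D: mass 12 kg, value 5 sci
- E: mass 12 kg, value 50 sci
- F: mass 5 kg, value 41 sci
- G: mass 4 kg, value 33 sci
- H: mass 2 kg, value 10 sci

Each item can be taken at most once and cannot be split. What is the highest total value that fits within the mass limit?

Check high-value combinations within 13 kg:
- A+B+F: mass 3+5+5=13, value 14+46+41=101
- B+F+H: mass 5+5+2=12, value 46+41+10=97
- A+B+G: mass 3+5+4=12, value 14+46+33=93
Best: 101 sci.

101 sci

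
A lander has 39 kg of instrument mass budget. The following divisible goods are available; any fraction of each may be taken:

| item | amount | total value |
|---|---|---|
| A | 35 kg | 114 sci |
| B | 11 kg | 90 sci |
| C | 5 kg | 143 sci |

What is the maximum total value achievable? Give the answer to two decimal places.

307.91

Take in order of value per unit:
- C (143/5 per unit): all 5 → value 143, running total 143.00
- B (90/11 per unit): all 11 → value 90, running total 233.00
- A (114/35 per unit): 23 of 35 → value 23×114/35 = 74.9143, running total 307.91
Total 307.91.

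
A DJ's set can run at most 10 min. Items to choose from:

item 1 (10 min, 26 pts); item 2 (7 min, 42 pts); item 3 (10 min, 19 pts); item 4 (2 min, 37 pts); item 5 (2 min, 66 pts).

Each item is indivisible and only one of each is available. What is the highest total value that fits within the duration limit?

108 pts

Check high-value combinations within 10 min:
- item 2+item 5: duration 7+2=9, value 42+66=108
- item 4+item 5: duration 2+2=4, value 37+66=103
- item 2+item 4: duration 7+2=9, value 42+37=79
- item 5: duration 2, value 66
- item 2: duration 7, value 42
Best: 108 pts.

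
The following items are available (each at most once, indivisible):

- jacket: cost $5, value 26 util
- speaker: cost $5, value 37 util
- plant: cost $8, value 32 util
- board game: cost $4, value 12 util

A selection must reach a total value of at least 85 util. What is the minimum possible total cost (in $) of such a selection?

Subsets with value ≥ 85, sorted by total cost:
- jacket+speaker+plant: cost 18, value 95
- jacket+speaker+plant+board game: cost 22, value 107
Minimum cost: 18 $.

18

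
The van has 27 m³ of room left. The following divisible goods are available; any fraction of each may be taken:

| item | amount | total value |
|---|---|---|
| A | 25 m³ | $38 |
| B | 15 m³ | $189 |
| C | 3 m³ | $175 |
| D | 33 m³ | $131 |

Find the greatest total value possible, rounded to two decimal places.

399.73

Take in order of value per unit:
- C (175/3 per unit): all 3 → value 175, running total 175.00
- B (189/15 per unit): all 15 → value 189, running total 364.00
- D (131/33 per unit): 9 of 33 → value 9×131/33 = 35.7273, running total 399.73
Total 399.73.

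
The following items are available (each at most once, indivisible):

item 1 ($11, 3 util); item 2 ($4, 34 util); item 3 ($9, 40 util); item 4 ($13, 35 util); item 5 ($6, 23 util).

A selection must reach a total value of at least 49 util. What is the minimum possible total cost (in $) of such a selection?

Subsets with value ≥ 49, sorted by total cost:
- item 2+item 5: cost 10, value 57
- item 2+item 3: cost 13, value 74
- item 3+item 5: cost 15, value 63
- item 2+item 4: cost 17, value 69
Minimum cost: 10 $.

10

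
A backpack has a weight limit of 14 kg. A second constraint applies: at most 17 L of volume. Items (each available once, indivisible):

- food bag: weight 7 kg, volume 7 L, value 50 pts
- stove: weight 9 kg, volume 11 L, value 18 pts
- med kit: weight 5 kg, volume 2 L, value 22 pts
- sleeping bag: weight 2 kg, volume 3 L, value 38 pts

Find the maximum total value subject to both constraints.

110 pts

Feasible sets respecting both limits:
- food bag+med kit+sleeping bag: weight 14, volume 12, value 110
- food bag+sleeping bag: weight 9, volume 10, value 88
- food bag+med kit: weight 12, volume 9, value 72
Best: 110 pts.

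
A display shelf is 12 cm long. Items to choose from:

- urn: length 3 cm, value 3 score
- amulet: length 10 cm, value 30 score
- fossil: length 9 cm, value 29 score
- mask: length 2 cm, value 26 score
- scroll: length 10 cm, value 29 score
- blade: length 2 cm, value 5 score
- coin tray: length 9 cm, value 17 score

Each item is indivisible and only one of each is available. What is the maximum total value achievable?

Check high-value combinations within 12 cm:
- amulet+mask: length 10+2=12, value 30+26=56
- fossil+mask: length 9+2=11, value 29+26=55
- mask+scroll: length 2+10=12, value 26+29=55
- mask+coin tray: length 2+9=11, value 26+17=43
Best: 56 score.

56 score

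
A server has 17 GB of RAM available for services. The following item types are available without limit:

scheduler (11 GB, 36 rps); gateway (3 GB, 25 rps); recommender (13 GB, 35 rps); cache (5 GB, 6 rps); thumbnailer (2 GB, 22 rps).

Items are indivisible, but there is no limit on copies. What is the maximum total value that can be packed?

Best value-per-unit is thumbnailer at 22/2; filling with it alone gives 8×22 = 176.
Optimal mix: 1×gateway + 7×thumbnailer → memory 17, value 179.

179 rps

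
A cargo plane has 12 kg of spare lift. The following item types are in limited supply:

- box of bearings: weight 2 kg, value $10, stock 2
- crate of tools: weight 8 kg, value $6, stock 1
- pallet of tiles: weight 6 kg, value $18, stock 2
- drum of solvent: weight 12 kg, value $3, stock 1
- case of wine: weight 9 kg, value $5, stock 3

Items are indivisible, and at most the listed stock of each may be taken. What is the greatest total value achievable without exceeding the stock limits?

$38

Best selections within weight 12 and stock limits:
- 2×box of bearings + 1×pallet of tiles: weight 10, value 38
- 2×pallet of tiles: weight 12, value 36
- 1×box of bearings + 1×pallet of tiles: weight 8, value 28
- 2×box of bearings + 1×crate of tools: weight 12, value 26
Best: $38.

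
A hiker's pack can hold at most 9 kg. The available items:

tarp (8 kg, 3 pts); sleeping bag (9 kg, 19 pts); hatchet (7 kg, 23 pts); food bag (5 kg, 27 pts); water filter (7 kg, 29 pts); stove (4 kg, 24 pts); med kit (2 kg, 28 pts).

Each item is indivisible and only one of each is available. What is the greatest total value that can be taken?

57 pts

Check high-value combinations within 9 kg:
- water filter+med kit: weight 7+2=9, value 29+28=57
- food bag+med kit: weight 5+2=7, value 27+28=55
- stove+med kit: weight 4+2=6, value 24+28=52
- food bag+stove: weight 5+4=9, value 27+24=51
Best: 57 pts.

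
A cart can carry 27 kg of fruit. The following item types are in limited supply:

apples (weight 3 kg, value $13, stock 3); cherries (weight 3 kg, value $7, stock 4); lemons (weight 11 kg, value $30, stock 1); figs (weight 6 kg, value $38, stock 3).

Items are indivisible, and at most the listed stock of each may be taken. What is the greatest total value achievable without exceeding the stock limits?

$153

Best selections within weight 27 and stock limits:
- 3×apples + 3×figs: weight 27, value 153
- 2×apples + 1×cherries + 3×figs: weight 27, value 147
- 1×apples + 2×cherries + 3×figs: weight 27, value 141
- 2×apples + 3×figs: weight 24, value 140
Best: $153.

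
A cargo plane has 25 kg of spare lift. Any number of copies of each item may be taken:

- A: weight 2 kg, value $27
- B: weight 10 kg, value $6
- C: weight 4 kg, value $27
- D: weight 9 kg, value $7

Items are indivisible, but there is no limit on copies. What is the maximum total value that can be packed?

$324

Best value-per-unit is A at 27/2, and filling with it alone uses weight 12×2=24. No mix of the others beats 12×27 = 324.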